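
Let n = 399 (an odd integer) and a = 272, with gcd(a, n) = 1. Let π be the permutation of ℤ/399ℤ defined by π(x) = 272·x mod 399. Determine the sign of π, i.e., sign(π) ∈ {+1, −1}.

Trace 251: π^k(251) = [251, 43, 125, 85, 377, 1, 272] for k=0..6.
π_272 has 33 disjoint cycles with lengths [18, 18, 18, 18, 18, 18, 18, 18, 18, 18, 18, 18, 18, 18, 18, 18, 18, 18, 18, 18, 9, 9, 2, 2, 2, 2, 2, 2, 2, 2, 2, 2, 1] on {0,…,398}.
33 cycles on 399: each ℓ→(−1)^(ℓ−1), product (−1)^366 = +1.
Via Zolotarev, sign(π_{272}) = (272|399) = +1.

+1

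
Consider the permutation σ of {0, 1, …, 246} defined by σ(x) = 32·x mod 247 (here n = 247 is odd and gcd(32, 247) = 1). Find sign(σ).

Start at x=144: 144 → 162 → 244 → 151 → 139 → 2 → 64 → … (one orbit).
The orbit structure of x ↦ 32x mod 247: 9 orbits of sizes [36, 36, 36, 36, 36, 36, 18, 12, 1].
9 cycles on 247: each ℓ→(−1)^(ℓ−1), product (−1)^238 = +1.
Check: (32/247) = +1 by Zolotarev.

+1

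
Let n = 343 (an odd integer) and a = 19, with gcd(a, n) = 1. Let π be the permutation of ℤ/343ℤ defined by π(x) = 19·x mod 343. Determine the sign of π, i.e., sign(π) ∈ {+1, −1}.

-1

Start at x=18: 18 → 342 → 324 → 325 → 1 → 19 → 18 (one orbit).
The orbit structure of x ↦ 19x mod 343: 58 orbits of sizes [6, 6, 6, 6, 6, 6, 6, 6, 6, 6, 6, 6, 6, 6, 6, 6, 6, 6, 6, 6, 6, 6, 6, 6, 6, 6, 6, 6, 6, 6, 6, 6, 6, 6, 6, 6, 6, 6, 6, 6, 6, 6, 6, 6, 6, 6, 6, 6, 6, 6, 6, 6, 6, 6, 6, 6, 6, 1].
sign(π) = (−1)^{n − #cycles} = (−1)^{343−58} = (−1)^285 = -1.
Check: (19/343) = -1 by Zolotarev.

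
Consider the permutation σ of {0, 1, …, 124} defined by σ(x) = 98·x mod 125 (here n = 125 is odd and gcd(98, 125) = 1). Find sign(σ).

-1

Trace 91: π^k(91) = [91, 43, 89, 97, 6, 88, 124] for k=0..6.
π_98 has 4 disjoint cycles with lengths [100, 20, 4, 1] on {0,…,124}.
125 − 4 = 121 transpositions; sign(π) = (−1)^121 = -1.
Check: (98/125) = -1 by Zolotarev.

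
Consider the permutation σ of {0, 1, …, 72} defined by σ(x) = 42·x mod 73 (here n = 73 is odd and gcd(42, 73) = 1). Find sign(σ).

-1

Trace 31: π^k(31) = [31, 61, 7, 2, 11, 24, 59] for k=0..6.
2 cycles of lengths [72, 1].
n − c = 73 − 2 = 71; sign = (−1)^71 = -1.
Zolotarev: (42|73) = -1, matching the cycle-count sign.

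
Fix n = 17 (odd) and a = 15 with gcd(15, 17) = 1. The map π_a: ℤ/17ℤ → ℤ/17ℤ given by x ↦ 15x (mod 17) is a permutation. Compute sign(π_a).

+1

Orbit of 4 under x↦15x: [4, 9, 16, 2, 13, 8, 1]… (length divides ord_17(15)).
π_15 has 3 disjoint cycles with lengths [8, 8, 1] on {0,…,16}.
sign(π) = (−1)^{n − #cycles} = (−1)^{17−3} = (−1)^14 = +1.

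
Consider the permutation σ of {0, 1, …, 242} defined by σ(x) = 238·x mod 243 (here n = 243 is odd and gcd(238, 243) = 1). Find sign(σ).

Orbit of 37 under x↦238x: [37, 58, 196, 235, 40, 43, 28]… (length divides ord_243(238)).
11 cycles of lengths [81, 81, 27, 27, 9, 9, 3, 3, 1, 1, 1].
With 11 cycles on 243 points, sign = (−1)^{243−11} = +1.

+1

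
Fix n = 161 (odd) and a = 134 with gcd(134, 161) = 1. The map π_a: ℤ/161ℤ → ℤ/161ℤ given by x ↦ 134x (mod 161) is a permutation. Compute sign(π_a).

Start at x=15: 15 → 78 → 148 → 29 → 22 → 50 → 99 → … (one orbit).
Cycle lengths of π_134 on ℤ/161ℤ: [22, 22, 22, 22, 22, 22, 22, 1, 1, 1, 1, 1, 1, 1]; 14 cycles in total.
Σ(ℓ_i−1) = 161−14 = 147; sign = (−1)^147 = -1.
Check: (134/161) = -1 by Zolotarev.

-1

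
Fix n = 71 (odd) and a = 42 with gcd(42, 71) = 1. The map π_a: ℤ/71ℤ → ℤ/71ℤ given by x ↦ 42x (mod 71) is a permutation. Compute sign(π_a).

-1

Start at x=25: 25 → 56 → 9 → 23 → 43 → 31 → 24 → … (one orbit).
The orbit structure of x ↦ 42x mod 71: 2 orbits of sizes [70, 1].
With 2 cycles on 71 points, sign = (−1)^{71−2} = -1.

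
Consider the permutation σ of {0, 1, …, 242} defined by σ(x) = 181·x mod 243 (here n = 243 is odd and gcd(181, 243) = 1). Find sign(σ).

Start at x=190: 190 → 127 → 145 → 1 → 181 → 199 → 55 → … (one orbit).
Cycle type of π: 27×6 + 9×6 + 3×6 + 1×9; total 27 cycles.
27 cycles on 243: each ℓ→(−1)^(ℓ−1), product (−1)^216 = +1.

+1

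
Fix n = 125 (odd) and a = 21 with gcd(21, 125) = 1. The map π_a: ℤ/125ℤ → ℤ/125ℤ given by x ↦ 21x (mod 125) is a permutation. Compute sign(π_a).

Orbit of 111 under x↦21x: [111, 81, 76, 96, 16, 86, 56]… (length divides ord_125(21)).
Cycle type of π: 25×4 + 5×4 + 1×5; total 13 cycles.
13 cycles on 125: each ℓ→(−1)^(ℓ−1), product (−1)^112 = +1.

+1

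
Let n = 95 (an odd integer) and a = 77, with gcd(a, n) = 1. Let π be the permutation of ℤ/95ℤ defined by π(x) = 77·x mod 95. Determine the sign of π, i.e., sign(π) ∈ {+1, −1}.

-1

Start at x=77: 77 → 39 → 58 → 1 → 77 (one orbit).
The orbit structure of x ↦ 77x mod 95: 38 orbits of sizes [4, 4, 4, 4, 4, 4, 4, 4, 4, 4, 4, 4, 4, 4, 4, 4, 4, 4, 4, 1, 1, 1, 1, 1, 1, 1, 1, 1, 1, 1, 1, 1, 1, 1, 1, 1, 1, 1].
sign(π) = (−1)^{n − #cycles} = (−1)^{95−38} = (−1)^57 = -1.
Check: (77/95) = -1 by Zolotarev.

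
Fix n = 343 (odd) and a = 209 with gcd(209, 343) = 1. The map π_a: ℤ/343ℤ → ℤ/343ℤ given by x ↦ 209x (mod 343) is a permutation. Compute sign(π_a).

Trace 167: π^k(167) = [167, 260, 146, 330, 27, 155, 153] for k=0..6.
π_209 has 10 disjoint cycles with lengths [98, 98, 98, 14, 14, 14, 2, 2, 2, 1] on {0,…,342}.
Σ(ℓ_i−1) = 343−10 = 333; sign = (−1)^333 = -1.

-1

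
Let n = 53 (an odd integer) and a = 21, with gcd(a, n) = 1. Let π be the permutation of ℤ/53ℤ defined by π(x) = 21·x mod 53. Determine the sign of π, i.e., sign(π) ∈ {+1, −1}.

Trace 35: π^k(35) = [35, 46, 12, 40, 45, 44, 23] for k=0..6.
π_21 has 2 disjoint cycles with lengths [52, 1] on {0,…,52}.
2 cycles on 53: each ℓ→(−1)^(ℓ−1), product (−1)^51 = -1.
(21|53)_J = -1 (Zolotarev's lemma cross-check).

-1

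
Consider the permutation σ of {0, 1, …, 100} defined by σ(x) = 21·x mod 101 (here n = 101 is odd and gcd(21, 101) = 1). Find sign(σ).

Orbit of 13 under x↦21x: [13, 71, 77, 1, 21, 37, 70]… (length divides ord_101(21)).
3 cycles of lengths [50, 50, 1].
n − c = 101 − 3 = 98; sign = (−1)^98 = +1.
Via Zolotarev, sign(π_{21}) = (21|101) = +1.

+1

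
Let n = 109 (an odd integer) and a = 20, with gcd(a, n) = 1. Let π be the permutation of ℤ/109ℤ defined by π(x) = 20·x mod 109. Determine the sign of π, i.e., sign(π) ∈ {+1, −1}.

+1

Orbit of 97 under x↦20x: [97, 87, 105, 29, 35, 46, 48]… (length divides ord_109(20)).
Cycle lengths of π_20 on ℤ/109ℤ: [54, 54, 1]; 3 cycles in total.
sign(π) = (−1)^{n − #cycles} = (−1)^{109−3} = (−1)^106 = +1.
Check: (20/109) = +1 by Zolotarev.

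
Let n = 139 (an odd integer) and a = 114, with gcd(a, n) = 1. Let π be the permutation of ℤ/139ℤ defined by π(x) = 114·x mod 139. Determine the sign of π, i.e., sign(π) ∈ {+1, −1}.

Start at x=120: 120 → 58 → 79 → 110 → 30 → 84 → 124 → … (one orbit).
Cycle type of π: 138 + 1; total 2 cycles.
With 2 cycles on 139 points, sign = (−1)^{139−2} = -1.
(114|139)_J = -1 (Zolotarev's lemma cross-check).

-1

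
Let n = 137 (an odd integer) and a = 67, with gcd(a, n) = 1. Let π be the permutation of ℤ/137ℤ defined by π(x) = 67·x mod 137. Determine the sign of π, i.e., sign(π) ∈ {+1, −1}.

-1

Trace 54: π^k(54) = [54, 56, 53, 126, 85, 78, 20] for k=0..6.
The orbit structure of x ↦ 67x mod 137: 2 orbits of sizes [136, 1].
With 2 cycles on 137 points, sign = (−1)^{137−2} = -1.
Via Zolotarev, sign(π_{67}) = (67|137) = -1.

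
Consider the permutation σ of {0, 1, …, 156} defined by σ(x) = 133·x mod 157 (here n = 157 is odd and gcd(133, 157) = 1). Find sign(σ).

-1

Start at x=139: 139 → 118 → 151 → 144 → 155 → 48 → 104 → … (one orbit).
Decompose π into cycles: lengths [156, 1] (2 cycles, including the fixed point 0).
157 − 2 = 155 transpositions; sign(π) = (−1)^155 = -1.
The Jacobi symbol (133|157) = -1 (Zolotarev) agrees.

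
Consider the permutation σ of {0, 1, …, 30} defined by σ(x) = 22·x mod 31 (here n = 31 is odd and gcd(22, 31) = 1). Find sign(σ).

-1

Orbit of 15 under x↦22x: [15, 20, 6, 8, 21, 28, 27]… (length divides ord_31(22)).
The orbit structure of x ↦ 22x mod 31: 2 orbits of sizes [30, 1].
n − c = 31 − 2 = 29; sign = (−1)^29 = -1.
Via Zolotarev, sign(π_{22}) = (22|31) = -1.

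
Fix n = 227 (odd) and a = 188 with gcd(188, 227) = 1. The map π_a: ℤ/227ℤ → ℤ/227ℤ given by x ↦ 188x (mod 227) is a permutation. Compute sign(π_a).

Trace 82: π^k(82) = [82, 207, 99, 225, 78, 136, 144] for k=0..6.
Decompose π into cycles: lengths [113, 113, 1] (3 cycles, including the fixed point 0).
sign(π) = (−1)^{n − #cycles} = (−1)^{227−3} = (−1)^224 = +1.
Zolotarev: (188|227) = +1, matching the cycle-count sign.

+1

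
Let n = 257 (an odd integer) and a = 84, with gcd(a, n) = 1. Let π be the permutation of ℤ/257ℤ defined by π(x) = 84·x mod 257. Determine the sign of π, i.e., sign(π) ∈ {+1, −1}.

+1

Trace 195: π^k(195) = [195, 189, 199, 11, 153, 2, 168] for k=0..6.
Cycle type of π: 128×2 + 1; total 3 cycles.
sign(π) = (−1)^{n − #cycles} = (−1)^{257−3} = (−1)^254 = +1.
Via Zolotarev, sign(π_{84}) = (84|257) = +1.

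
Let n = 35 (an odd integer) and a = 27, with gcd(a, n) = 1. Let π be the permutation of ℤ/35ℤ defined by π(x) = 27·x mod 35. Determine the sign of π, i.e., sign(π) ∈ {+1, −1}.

Trace 13: π^k(13) = [13, 1, 27, 29] for k=0..3.
Cycle type of π: 4×7 + 2×3 + 1; total 11 cycles.
n − c = 35 − 11 = 24; sign = (−1)^24 = +1.
Via Zolotarev, sign(π_{27}) = (27|35) = +1.

+1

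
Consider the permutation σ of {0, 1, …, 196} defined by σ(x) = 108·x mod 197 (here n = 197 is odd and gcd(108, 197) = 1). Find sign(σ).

-1

Start at x=77: 77 → 42 → 5 → 146 → 8 → 76 → 131 → … (one orbit).
The orbit structure of x ↦ 108x mod 197: 2 orbits of sizes [196, 1].
Σ(ℓ_i−1) = 197−2 = 195; sign = (−1)^195 = -1.
(108|197)_J = -1 (Zolotarev's lemma cross-check).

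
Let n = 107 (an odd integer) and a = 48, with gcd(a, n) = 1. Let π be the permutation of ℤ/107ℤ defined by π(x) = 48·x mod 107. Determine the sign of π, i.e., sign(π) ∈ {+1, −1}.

Trace 3: π^k(3) = [3, 37, 64, 76, 10, 52, 35] for k=0..6.
Cycle type of π: 53×2 + 1; total 3 cycles.
sign(π) = (−1)^{n − #cycles} = (−1)^{107−3} = (−1)^104 = +1.

+1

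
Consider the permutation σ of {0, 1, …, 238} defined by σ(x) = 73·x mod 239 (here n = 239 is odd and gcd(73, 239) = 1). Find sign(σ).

-1

Trace 132: π^k(132) = [132, 76, 51, 138, 36, 238, 166] for k=0..6.
The orbit structure of x ↦ 73x mod 239: 8 orbits of sizes [34, 34, 34, 34, 34, 34, 34, 1].
With 8 cycles on 239 points, sign = (−1)^{239−8} = -1.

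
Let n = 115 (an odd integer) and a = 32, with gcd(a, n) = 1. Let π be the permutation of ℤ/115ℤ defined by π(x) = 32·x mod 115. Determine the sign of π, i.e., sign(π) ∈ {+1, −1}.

-1

Trace 8: π^k(8) = [8, 26, 27, 59, 48, 41, 47] for k=0..6.
Cycle type of π: 44×2 + 11×2 + 4 + 1; total 6 cycles.
6 cycles on 115: each ℓ→(−1)^(ℓ−1), product (−1)^109 = -1.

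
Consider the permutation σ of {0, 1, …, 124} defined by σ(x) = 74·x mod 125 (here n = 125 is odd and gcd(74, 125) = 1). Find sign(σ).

Orbit of 1 under x↦74x: [1, 74, 101, 99, 76, 124, 51]… (length divides ord_125(74)).
π_74 has 23 disjoint cycles with lengths [10, 10, 10, 10, 10, 10, 10, 10, 10, 10, 2, 2, 2, 2, 2, 2, 2, 2, 2, 2, 2, 2, 1] on {0,…,124}.
With 23 cycles on 125 points, sign = (−1)^{125−23} = +1.

+1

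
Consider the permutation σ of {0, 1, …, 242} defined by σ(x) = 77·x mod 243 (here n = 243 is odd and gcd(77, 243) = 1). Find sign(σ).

-1

Trace 145: π^k(145) = [145, 230, 214, 197, 103, 155, 28] for k=0..6.
The orbit structure of x ↦ 77x mod 243: 6 orbits of sizes [162, 54, 18, 6, 2, 1].
sign(π) = (−1)^{n − #cycles} = (−1)^{243−6} = (−1)^237 = -1.
Check: (77/243) = -1 by Zolotarev.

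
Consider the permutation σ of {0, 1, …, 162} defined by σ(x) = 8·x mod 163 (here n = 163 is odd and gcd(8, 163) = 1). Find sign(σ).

Orbit of 104 under x↦8x: [104, 17, 136, 110, 65, 31, 85]… (length divides ord_163(8)).
π_8 has 4 disjoint cycles with lengths [54, 54, 54, 1] on {0,…,162}.
4 cycles on 163: each ℓ→(−1)^(ℓ−1), product (−1)^159 = -1.
Via Zolotarev, sign(π_{8}) = (8|163) = -1.

-1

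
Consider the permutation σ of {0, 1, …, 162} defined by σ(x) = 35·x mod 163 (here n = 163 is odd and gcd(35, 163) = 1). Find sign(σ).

Trace 64: π^k(64) = [64, 121, 160, 58, 74, 145, 22] for k=0..6.
Cycle lengths of π_35 on ℤ/163ℤ: [81, 81, 1]; 3 cycles in total.
sign(π) = (−1)^{n − #cycles} = (−1)^{163−3} = (−1)^160 = +1.

+1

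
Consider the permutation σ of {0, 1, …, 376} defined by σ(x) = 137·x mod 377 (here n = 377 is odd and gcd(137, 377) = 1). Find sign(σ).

+1

Orbit of 376 under x↦137x: [376, 240, 81, 164, 225, 288, 248]… (length divides ord_377(137)).
Cycle lengths of π_137 on ℤ/377ℤ: [84, 84, 84, 84, 28, 12, 1]; 7 cycles in total.
7 cycles on 377: each ℓ→(−1)^(ℓ−1), product (−1)^370 = +1.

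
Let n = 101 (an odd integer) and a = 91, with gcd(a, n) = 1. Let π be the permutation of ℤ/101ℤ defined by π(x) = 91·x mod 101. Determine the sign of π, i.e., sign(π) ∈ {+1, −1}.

Orbit of 91 under x↦91x: [91, 100, 10, 1]… (length divides ord_101(91)).
The orbit structure of x ↦ 91x mod 101: 26 orbits of sizes [4, 4, 4, 4, 4, 4, 4, 4, 4, 4, 4, 4, 4, 4, 4, 4, 4, 4, 4, 4, 4, 4, 4, 4, 4, 1].
n − c = 101 − 26 = 75; sign = (−1)^75 = -1.
Via Zolotarev, sign(π_{91}) = (91|101) = -1.

-1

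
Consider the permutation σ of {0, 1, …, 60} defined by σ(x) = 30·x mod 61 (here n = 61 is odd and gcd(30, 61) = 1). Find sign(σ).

-1

Orbit of 36 under x↦30x: [36, 43, 9, 26, 48, 37, 12]… (length divides ord_61(30)).
π_30 has 2 disjoint cycles with lengths [60, 1] on {0,…,60}.
2 cycles on 61: each ℓ→(−1)^(ℓ−1), product (−1)^59 = -1.
Via Zolotarev, sign(π_{30}) = (30|61) = -1.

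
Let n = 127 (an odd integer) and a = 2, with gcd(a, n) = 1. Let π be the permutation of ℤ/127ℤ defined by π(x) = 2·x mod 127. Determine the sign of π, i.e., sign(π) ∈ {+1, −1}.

+1

Trace 16: π^k(16) = [16, 32, 64, 1, 2, 4, 8] for k=0..6.
The orbit structure of x ↦ 2x mod 127: 19 orbits of sizes [7, 7, 7, 7, 7, 7, 7, 7, 7, 7, 7, 7, 7, 7, 7, 7, 7, 7, 1].
Σ(ℓ_i−1) = 127−19 = 108; sign = (−1)^108 = +1.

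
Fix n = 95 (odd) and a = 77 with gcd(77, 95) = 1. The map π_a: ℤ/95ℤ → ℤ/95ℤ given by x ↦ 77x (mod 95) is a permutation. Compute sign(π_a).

-1

Start at x=58: 58 → 1 → 77 → 39 → 58 (one orbit).
38 cycles of lengths [4, 4, 4, 4, 4, 4, 4, 4, 4, 4, 4, 4, 4, 4, 4, 4, 4, 4, 4, 1, 1, 1, 1, 1, 1, 1, 1, 1, 1, 1, 1, 1, 1, 1, 1, 1, 1, 1].
38 cycles on 95: each ℓ→(−1)^(ℓ−1), product (−1)^57 = -1.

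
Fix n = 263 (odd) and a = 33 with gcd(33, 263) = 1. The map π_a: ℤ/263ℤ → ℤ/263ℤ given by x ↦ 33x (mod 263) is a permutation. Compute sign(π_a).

Start at x=98: 98 → 78 → 207 → 256 → 32 → 4 → 132 → … (one orbit).
Cycle type of π: 131×2 + 1; total 3 cycles.
Σ(ℓ_i−1) = 263−3 = 260; sign = (−1)^260 = +1.

+1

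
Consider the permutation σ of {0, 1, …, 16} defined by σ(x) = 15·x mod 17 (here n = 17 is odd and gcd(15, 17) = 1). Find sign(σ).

+1

Trace 16: π^k(16) = [16, 2, 13, 8, 1, 15, 4] for k=0..6.
3 cycles of lengths [8, 8, 1].
17 − 3 = 14 transpositions; sign(π) = (−1)^14 = +1.
Via Zolotarev, sign(π_{15}) = (15|17) = +1.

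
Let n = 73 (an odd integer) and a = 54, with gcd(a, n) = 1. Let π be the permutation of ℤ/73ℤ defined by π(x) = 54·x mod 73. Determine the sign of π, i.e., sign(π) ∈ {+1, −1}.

+1

Trace 4: π^k(4) = [4, 70, 57, 12, 64, 25, 36] for k=0..6.
Cycle lengths of π_54 on ℤ/73ℤ: [36, 36, 1]; 3 cycles in total.
n − c = 73 − 3 = 70; sign = (−1)^70 = +1.
Check: (54/73) = +1 by Zolotarev.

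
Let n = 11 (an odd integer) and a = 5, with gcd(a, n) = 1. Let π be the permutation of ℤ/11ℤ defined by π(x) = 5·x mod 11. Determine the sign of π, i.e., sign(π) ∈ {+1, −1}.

Trace 1: π^k(1) = [1, 5, 3, 4, 9] for k=0..4.
3 cycles of lengths [5, 5, 1].
With 3 cycles on 11 points, sign = (−1)^{11−3} = +1.

+1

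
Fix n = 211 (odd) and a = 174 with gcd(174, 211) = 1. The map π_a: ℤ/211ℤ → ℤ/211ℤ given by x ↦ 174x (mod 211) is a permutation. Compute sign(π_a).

-1

Trace 183: π^k(183) = [183, 192, 70, 153, 36, 145, 121] for k=0..6.
The orbit structure of x ↦ 174x mod 211: 2 orbits of sizes [210, 1].
With 2 cycles on 211 points, sign = (−1)^{211−2} = -1.
Via Zolotarev, sign(π_{174}) = (174|211) = -1.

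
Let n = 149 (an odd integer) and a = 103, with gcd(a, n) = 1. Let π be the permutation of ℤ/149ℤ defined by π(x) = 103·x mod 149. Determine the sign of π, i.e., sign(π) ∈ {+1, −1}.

Start at x=25: 25 → 42 → 5 → 68 → 1 → 103 → 30 → … (one orbit).
The orbit structure of x ↦ 103x mod 149: 3 orbits of sizes [74, 74, 1].
With 3 cycles on 149 points, sign = (−1)^{149−3} = +1.
(103|149)_J = +1 (Zolotarev's lemma cross-check).

+1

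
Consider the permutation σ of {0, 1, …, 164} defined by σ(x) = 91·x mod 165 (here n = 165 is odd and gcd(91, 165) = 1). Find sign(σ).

+1

Trace 1: π^k(1) = [1, 91, 31, 16, 136] for k=0..4.
45 cycles of lengths [5, 5, 5, 5, 5, 5, 5, 5, 5, 5, 5, 5, 5, 5, 5, 5, 5, 5, 5, 5, 5, 5, 5, 5, 5, 5, 5, 5, 5, 5, 1, 1, 1, 1, 1, 1, 1, 1, 1, 1, 1, 1, 1, 1, 1].
Σ(ℓ_i−1) = 165−45 = 120; sign = (−1)^120 = +1.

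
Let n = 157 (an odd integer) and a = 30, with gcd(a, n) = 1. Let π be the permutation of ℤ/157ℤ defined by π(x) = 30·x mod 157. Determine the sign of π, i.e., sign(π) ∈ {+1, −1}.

+1

Trace 52: π^k(52) = [52, 147, 14, 106, 40, 101, 47] for k=0..6.
The orbit structure of x ↦ 30x mod 157: 5 orbits of sizes [39, 39, 39, 39, 1].
sign(π) = (−1)^{n − #cycles} = (−1)^{157−5} = (−1)^152 = +1.
The Jacobi symbol (30|157) = +1 (Zolotarev) agrees.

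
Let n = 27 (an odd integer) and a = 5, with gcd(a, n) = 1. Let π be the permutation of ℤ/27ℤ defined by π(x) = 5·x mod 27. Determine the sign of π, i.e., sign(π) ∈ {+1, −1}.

Start at x=7: 7 → 8 → 13 → 11 → 1 → 5 → 25 → … (one orbit).
Decompose π into cycles: lengths [18, 6, 2, 1] (4 cycles, including the fixed point 0).
Σ(ℓ_i−1) = 27−4 = 23; sign = (−1)^23 = -1.

-1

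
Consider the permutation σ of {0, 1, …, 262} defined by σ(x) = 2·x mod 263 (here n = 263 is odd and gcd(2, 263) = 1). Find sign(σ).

Trace 138: π^k(138) = [138, 13, 26, 52, 104, 208, 153] for k=0..6.
Cycle lengths of π_2 on ℤ/263ℤ: [131, 131, 1]; 3 cycles in total.
263 − 3 = 260 transpositions; sign(π) = (−1)^260 = +1.
Via Zolotarev, sign(π_{2}) = (2|263) = +1.

+1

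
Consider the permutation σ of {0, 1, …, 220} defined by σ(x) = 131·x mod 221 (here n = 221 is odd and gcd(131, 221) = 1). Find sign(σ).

Start at x=79: 79 → 183 → 105 → 53 → 92 → 118 → 209 → … (one orbit).
Decompose π into cycles: lengths [16, 16, 16, 16, 16, 16, 16, 16, 16, 16, 16, 16, 16, 1, 1, 1, 1, 1, 1, 1, 1, 1, 1, 1, 1, 1] (26 cycles, including the fixed point 0).
sign(π) = (−1)^{n − #cycles} = (−1)^{221−26} = (−1)^195 = -1.
Check: (131/221) = -1 by Zolotarev.

-1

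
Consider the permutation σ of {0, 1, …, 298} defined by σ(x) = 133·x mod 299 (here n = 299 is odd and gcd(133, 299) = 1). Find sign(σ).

Start at x=165: 165 → 118 → 146 → 282 → 131 → 81 → 9 → … (one orbit).
The orbit structure of x ↦ 133x mod 299: 15 orbits of sizes [33, 33, 33, 33, 33, 33, 33, 33, 11, 11, 3, 3, 3, 3, 1].
15 cycles on 299: each ℓ→(−1)^(ℓ−1), product (−1)^284 = +1.
The Jacobi symbol (133|299) = +1 (Zolotarev) agrees.

+1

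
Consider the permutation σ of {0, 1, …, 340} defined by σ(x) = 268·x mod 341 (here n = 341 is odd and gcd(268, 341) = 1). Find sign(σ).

+1

Start at x=67: 67 → 224 → 16 → 196 → 14 → 1 → 268 → … (one orbit).
π_268 has 25 disjoint cycles with lengths [15, 15, 15, 15, 15, 15, 15, 15, 15, 15, 15, 15, 15, 15, 15, 15, 15, 15, 15, 15, 15, 15, 5, 5, 1] on {0,…,340}.
sign(π) = (−1)^{n − #cycles} = (−1)^{341−25} = (−1)^316 = +1.
(268|341)_J = +1 (Zolotarev's lemma cross-check).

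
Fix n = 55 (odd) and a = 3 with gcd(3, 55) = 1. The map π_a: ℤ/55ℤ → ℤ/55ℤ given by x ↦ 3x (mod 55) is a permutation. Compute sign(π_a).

-1

Orbit of 4 under x↦3x: [4, 12, 36, 53, 49, 37, 1]… (length divides ord_55(3)).
Cycle type of π: 20×2 + 5×2 + 4 + 1; total 6 cycles.
6 cycles on 55: each ℓ→(−1)^(ℓ−1), product (−1)^49 = -1.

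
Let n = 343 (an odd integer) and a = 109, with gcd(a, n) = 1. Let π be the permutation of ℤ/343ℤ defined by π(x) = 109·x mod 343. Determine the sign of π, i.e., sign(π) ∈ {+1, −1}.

+1

Trace 93: π^k(93) = [93, 190, 130, 107, 1, 109, 219] for k=0..6.
π_109 has 7 disjoint cycles with lengths [147, 147, 21, 21, 3, 3, 1] on {0,…,342}.
With 7 cycles on 343 points, sign = (−1)^{343−7} = +1.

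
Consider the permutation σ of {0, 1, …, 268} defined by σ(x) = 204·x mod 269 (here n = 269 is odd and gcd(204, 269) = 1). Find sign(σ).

+1

Trace 70: π^k(70) = [70, 23, 119, 66, 14, 166, 239] for k=0..6.
The orbit structure of x ↦ 204x mod 269: 5 orbits of sizes [67, 67, 67, 67, 1].
5 cycles on 269: each ℓ→(−1)^(ℓ−1), product (−1)^264 = +1.
(204|269)_J = +1 (Zolotarev's lemma cross-check).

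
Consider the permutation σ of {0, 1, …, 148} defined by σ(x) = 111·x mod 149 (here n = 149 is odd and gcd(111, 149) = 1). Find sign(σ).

-1

Orbit of 18 under x↦111x: [18, 61, 66, 25, 93, 42, 43]… (length divides ord_149(111)).
The orbit structure of x ↦ 111x mod 149: 2 orbits of sizes [148, 1].
n − c = 149 − 2 = 147; sign = (−1)^147 = -1.
Via Zolotarev, sign(π_{111}) = (111|149) = -1.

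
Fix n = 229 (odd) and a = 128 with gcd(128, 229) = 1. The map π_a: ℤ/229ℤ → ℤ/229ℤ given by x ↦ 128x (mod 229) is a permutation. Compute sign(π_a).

-1

Trace 123: π^k(123) = [123, 172, 32, 203, 107, 185, 93] for k=0..6.
Cycle type of π: 76×3 + 1; total 4 cycles.
sign(π) = (−1)^{n − #cycles} = (−1)^{229−4} = (−1)^225 = -1.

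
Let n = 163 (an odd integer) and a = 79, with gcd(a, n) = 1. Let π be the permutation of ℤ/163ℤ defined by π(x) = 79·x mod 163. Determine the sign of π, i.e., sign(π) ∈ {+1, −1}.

-1

Orbit of 50 under x↦79x: [50, 38, 68, 156, 99, 160, 89]… (length divides ord_163(79)).
Cycle lengths of π_79 on ℤ/163ℤ: [162, 1]; 2 cycles in total.
With 2 cycles on 163 points, sign = (−1)^{163−2} = -1.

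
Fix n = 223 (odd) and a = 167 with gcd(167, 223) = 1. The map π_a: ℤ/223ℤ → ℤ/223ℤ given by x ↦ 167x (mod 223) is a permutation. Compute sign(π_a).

-1

Start at x=111: 111 → 28 → 216 → 169 → 125 → 136 → 189 → … (one orbit).
Decompose π into cycles: lengths [74, 74, 74, 1] (4 cycles, including the fixed point 0).
Σ(ℓ_i−1) = 223−4 = 219; sign = (−1)^219 = -1.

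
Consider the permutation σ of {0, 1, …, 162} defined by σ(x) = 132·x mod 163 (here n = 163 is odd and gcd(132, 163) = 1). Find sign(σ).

+1

Orbit of 155 under x↦132x: [155, 85, 136, 22, 133, 115, 21]… (length divides ord_163(132)).
Cycle lengths of π_132 on ℤ/163ℤ: [27, 27, 27, 27, 27, 27, 1]; 7 cycles in total.
With 7 cycles on 163 points, sign = (−1)^{163−7} = +1.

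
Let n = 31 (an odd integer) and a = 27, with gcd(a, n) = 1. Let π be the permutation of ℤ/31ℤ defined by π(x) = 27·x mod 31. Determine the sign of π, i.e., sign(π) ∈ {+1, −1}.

-1

Orbit of 15 under x↦27x: [15, 2, 23, 1, 27, 16, 29]… (length divides ord_31(27)).
Cycle lengths of π_27 on ℤ/31ℤ: [10, 10, 10, 1]; 4 cycles in total.
sign(π) = (−1)^{n − #cycles} = (−1)^{31−4} = (−1)^27 = -1.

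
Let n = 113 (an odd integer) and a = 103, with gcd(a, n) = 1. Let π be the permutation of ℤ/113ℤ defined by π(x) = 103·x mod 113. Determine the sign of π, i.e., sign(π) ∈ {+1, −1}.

Orbit of 95 under x↦103x: [95, 67, 8, 33, 9, 23, 109]… (length divides ord_113(103)).
2 cycles of lengths [112, 1].
sign(π) = (−1)^{n − #cycles} = (−1)^{113−2} = (−1)^111 = -1.
Check: (103/113) = -1 by Zolotarev.

-1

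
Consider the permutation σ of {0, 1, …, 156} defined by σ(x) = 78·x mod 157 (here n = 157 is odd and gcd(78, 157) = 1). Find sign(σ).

-1

Start at x=78: 78 → 118 → 98 → 108 → 103 → 27 → 65 → … (one orbit).
Cycle lengths of π_78 on ℤ/157ℤ: [52, 52, 52, 1]; 4 cycles in total.
4 cycles on 157: each ℓ→(−1)^(ℓ−1), product (−1)^153 = -1.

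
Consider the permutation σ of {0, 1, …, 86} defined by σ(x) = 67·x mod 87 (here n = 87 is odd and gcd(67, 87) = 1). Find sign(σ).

+1

Start at x=28: 28 → 49 → 64 → 25 → 22 → 82 → 13 → … (one orbit).
9 cycles of lengths [14, 14, 14, 14, 14, 14, 1, 1, 1].
n − c = 87 − 9 = 78; sign = (−1)^78 = +1.
Zolotarev: (67|87) = +1, matching the cycle-count sign.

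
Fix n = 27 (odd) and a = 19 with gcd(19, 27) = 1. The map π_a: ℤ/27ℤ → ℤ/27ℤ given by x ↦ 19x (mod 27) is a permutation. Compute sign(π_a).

+1

Trace 1: π^k(1) = [1, 19, 10] for k=0..2.
π_19 has 15 disjoint cycles with lengths [3, 3, 3, 3, 3, 3, 1, 1, 1, 1, 1, 1, 1, 1, 1] on {0,…,26}.
n − c = 27 − 15 = 12; sign = (−1)^12 = +1.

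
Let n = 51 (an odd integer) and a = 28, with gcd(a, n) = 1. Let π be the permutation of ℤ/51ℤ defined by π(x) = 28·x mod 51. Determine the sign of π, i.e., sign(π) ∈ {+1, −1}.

-1

Orbit of 25 under x↦28x: [25, 37, 16, 40, 49, 46, 13]… (length divides ord_51(28)).
π_28 has 6 disjoint cycles with lengths [16, 16, 16, 1, 1, 1] on {0,…,50}.
With 6 cycles on 51 points, sign = (−1)^{51−6} = -1.
The Jacobi symbol (28|51) = -1 (Zolotarev) agrees.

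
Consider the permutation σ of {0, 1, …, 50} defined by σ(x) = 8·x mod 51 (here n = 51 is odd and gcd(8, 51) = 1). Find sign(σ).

-1

Start at x=2: 2 → 16 → 26 → 4 → 32 → 1 → 8 → … (one orbit).
Cycle type of π: 8×6 + 2 + 1; total 8 cycles.
n − c = 51 − 8 = 43; sign = (−1)^43 = -1.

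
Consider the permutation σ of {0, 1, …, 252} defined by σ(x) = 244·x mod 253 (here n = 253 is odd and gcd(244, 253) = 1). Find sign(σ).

+1

Orbit of 226 under x↦244x: [226, 243, 90, 202, 206, 170, 241]… (length divides ord_253(244)).
Cycle type of π: 110×2 + 22 + 10 + 1; total 5 cycles.
With 5 cycles on 253 points, sign = (−1)^{253−5} = +1.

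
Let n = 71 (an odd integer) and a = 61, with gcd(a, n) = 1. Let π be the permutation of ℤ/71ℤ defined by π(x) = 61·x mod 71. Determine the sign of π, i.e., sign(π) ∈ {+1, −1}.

-1

Orbit of 45 under x↦61x: [45, 47, 27, 14, 2, 51, 58]… (length divides ord_71(61)).
Cycle lengths of π_61 on ℤ/71ℤ: [70, 1]; 2 cycles in total.
sign(π) = (−1)^{n − #cycles} = (−1)^{71−2} = (−1)^69 = -1.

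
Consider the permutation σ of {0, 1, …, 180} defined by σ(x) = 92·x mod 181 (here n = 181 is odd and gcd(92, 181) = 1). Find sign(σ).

-1

Trace 1: π^k(1) = [1, 92, 138, 26, 39, 149, 133] for k=0..6.
Decompose π into cycles: lengths [36, 36, 36, 36, 36, 1] (6 cycles, including the fixed point 0).
181 − 6 = 175 transpositions; sign(π) = (−1)^175 = -1.
Via Zolotarev, sign(π_{92}) = (92|181) = -1.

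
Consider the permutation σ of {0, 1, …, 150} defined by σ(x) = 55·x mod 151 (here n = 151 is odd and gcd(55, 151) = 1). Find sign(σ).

Start at x=88: 88 → 8 → 138 → 40 → 86 → 49 → 128 → … (one orbit).
The orbit structure of x ↦ 55x mod 151: 3 orbits of sizes [75, 75, 1].
sign(π) = (−1)^{n − #cycles} = (−1)^{151−3} = (−1)^148 = +1.
(55|151)_J = +1 (Zolotarev's lemma cross-check).

+1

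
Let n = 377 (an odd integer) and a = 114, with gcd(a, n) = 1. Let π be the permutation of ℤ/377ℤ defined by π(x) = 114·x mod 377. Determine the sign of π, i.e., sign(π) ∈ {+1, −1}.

Start at x=373: 373 → 298 → 42 → 264 → 313 → 244 → 295 → … (one orbit).
8 cycles of lengths [84, 84, 84, 84, 28, 6, 6, 1].
377 − 8 = 369 transpositions; sign(π) = (−1)^369 = -1.
Zolotarev: (114|377) = -1, matching the cycle-count sign.

-1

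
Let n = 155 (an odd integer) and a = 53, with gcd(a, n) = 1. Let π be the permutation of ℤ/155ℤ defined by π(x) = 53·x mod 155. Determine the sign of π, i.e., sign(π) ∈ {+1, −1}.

Start at x=48: 48 → 64 → 137 → 131 → 123 → 9 → 12 → … (one orbit).
π_53 has 5 disjoint cycles with lengths [60, 60, 30, 4, 1] on {0,…,154}.
sign(π) = (−1)^{n − #cycles} = (−1)^{155−5} = (−1)^150 = +1.
Zolotarev: (53|155) = +1, matching the cycle-count sign.

+1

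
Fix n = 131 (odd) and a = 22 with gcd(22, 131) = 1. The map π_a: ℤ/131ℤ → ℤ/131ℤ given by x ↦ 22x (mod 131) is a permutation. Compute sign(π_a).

-1

Start at x=105: 105 → 83 → 123 → 86 → 58 → 97 → 38 → … (one orbit).
Decompose π into cycles: lengths [130, 1] (2 cycles, including the fixed point 0).
sign(π) = (−1)^{n − #cycles} = (−1)^{131−2} = (−1)^129 = -1.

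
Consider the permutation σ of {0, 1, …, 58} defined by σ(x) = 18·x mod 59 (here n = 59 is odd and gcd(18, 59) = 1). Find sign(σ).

Orbit of 40 under x↦18x: [40, 12, 39, 53, 10, 3, 54]… (length divides ord_59(18)).
The orbit structure of x ↦ 18x mod 59: 2 orbits of sizes [58, 1].
sign(π) = (−1)^{n − #cycles} = (−1)^{59−2} = (−1)^57 = -1.
(18|59)_J = -1 (Zolotarev's lemma cross-check).

-1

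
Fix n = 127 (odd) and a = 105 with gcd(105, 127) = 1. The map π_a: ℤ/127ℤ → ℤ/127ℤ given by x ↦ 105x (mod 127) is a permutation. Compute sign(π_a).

-1

Start at x=75: 75 → 1 → 105 → 103 → 20 → 68 → 28 → … (one orbit).
π_105 has 8 disjoint cycles with lengths [18, 18, 18, 18, 18, 18, 18, 1] on {0,…,126}.
Σ(ℓ_i−1) = 127−8 = 119; sign = (−1)^119 = -1.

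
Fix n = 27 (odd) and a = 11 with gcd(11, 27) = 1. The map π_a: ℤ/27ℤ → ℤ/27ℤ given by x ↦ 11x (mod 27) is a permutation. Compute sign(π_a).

Orbit of 10 under x↦11x: [10, 2, 22, 26, 16, 14, 19]… (length divides ord_27(11)).
Cycle type of π: 18 + 6 + 2 + 1; total 4 cycles.
4 cycles on 27: each ℓ→(−1)^(ℓ−1), product (−1)^23 = -1.

-1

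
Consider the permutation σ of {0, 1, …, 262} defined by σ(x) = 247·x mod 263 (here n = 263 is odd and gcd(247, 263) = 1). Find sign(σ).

Trace 256: π^k(256) = [256, 112, 49, 5, 183, 228, 34] for k=0..6.
2 cycles of lengths [262, 1].
sign(π) = (−1)^{n − #cycles} = (−1)^{263−2} = (−1)^261 = -1.
Check: (247/263) = -1 by Zolotarev.

-1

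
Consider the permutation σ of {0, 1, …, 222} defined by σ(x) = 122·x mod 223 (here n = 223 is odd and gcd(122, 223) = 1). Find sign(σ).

Trace 133: π^k(133) = [133, 170, 1, 122, 166, 182, 127] for k=0..6.
Decompose π into cycles: lengths [222, 1] (2 cycles, including the fixed point 0).
Σ(ℓ_i−1) = 223−2 = 221; sign = (−1)^221 = -1.
Zolotarev: (122|223) = -1, matching the cycle-count sign.

-1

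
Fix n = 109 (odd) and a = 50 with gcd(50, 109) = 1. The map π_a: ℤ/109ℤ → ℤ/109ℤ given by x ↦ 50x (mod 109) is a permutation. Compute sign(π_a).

Start at x=19: 19 → 78 → 85 → 108 → 59 → 7 → 23 → … (one orbit).
The orbit structure of x ↦ 50x mod 109: 2 orbits of sizes [108, 1].
With 2 cycles on 109 points, sign = (−1)^{109−2} = -1.
Via Zolotarev, sign(π_{50}) = (50|109) = -1.

-1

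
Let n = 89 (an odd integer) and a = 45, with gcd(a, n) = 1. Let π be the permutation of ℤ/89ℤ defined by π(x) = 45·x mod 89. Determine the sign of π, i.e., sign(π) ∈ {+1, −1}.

Trace 45: π^k(45) = [45, 67, 78, 39, 64, 32, 16] for k=0..6.
π_45 has 9 disjoint cycles with lengths [11, 11, 11, 11, 11, 11, 11, 11, 1] on {0,…,88}.
89 − 9 = 80 transpositions; sign(π) = (−1)^80 = +1.
Zolotarev: (45|89) = +1, matching the cycle-count sign.

+1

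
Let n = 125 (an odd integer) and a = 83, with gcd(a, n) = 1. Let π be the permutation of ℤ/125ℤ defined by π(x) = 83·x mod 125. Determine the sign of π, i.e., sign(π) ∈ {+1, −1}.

Orbit of 54 under x↦83x: [54, 107, 6, 123, 84, 97, 51]… (length divides ord_125(83)).
Decompose π into cycles: lengths [100, 20, 4, 1] (4 cycles, including the fixed point 0).
With 4 cycles on 125 points, sign = (−1)^{125−4} = -1.

-1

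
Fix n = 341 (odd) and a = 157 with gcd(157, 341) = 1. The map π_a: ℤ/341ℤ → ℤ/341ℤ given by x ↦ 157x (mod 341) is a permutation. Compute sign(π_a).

+1

Start at x=1: 1 → 157 → 97 → 225 → 202 → 1 (one orbit).
69 cycles of lengths [5, 5, 5, 5, 5, 5, 5, 5, 5, 5, 5, 5, 5, 5, 5, 5, 5, 5, 5, 5, 5, 5, 5, 5, 5, 5, 5, 5, 5, 5, 5, 5, 5, 5, 5, 5, 5, 5, 5, 5, 5, 5, 5, 5, 5, 5, 5, 5, 5, 5, 5, 5, 5, 5, 5, 5, 5, 5, 5, 5, 5, 5, 5, 5, 5, 5, 5, 5, 1].
sign(π) = (−1)^{n − #cycles} = (−1)^{341−69} = (−1)^272 = +1.
Via Zolotarev, sign(π_{157}) = (157|341) = +1.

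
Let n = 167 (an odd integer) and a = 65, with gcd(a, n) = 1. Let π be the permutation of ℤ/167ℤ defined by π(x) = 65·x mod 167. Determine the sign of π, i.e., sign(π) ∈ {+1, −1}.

Start at x=137: 137 → 54 → 3 → 28 → 150 → 64 → 152 → … (one orbit).
Cycle lengths of π_65 on ℤ/167ℤ: [83, 83, 1]; 3 cycles in total.
167 − 3 = 164 transpositions; sign(π) = (−1)^164 = +1.
Zolotarev: (65|167) = +1, matching the cycle-count sign.

+1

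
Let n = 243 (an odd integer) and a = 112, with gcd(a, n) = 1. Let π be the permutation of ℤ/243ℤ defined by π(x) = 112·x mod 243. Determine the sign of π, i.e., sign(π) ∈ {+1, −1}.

+1

Trace 22: π^k(22) = [22, 34, 163, 31, 70, 64, 121] for k=0..6.
π_112 has 11 disjoint cycles with lengths [81, 81, 27, 27, 9, 9, 3, 3, 1, 1, 1] on {0,…,242}.
11 cycles on 243: each ℓ→(−1)^(ℓ−1), product (−1)^232 = +1.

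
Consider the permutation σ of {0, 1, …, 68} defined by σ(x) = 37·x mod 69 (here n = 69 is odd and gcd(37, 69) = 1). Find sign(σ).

Start at x=4: 4 → 10 → 25 → 28 → 1 → 37 → 58 → … (one orbit).
The orbit structure of x ↦ 37x mod 69: 6 orbits of sizes [22, 22, 22, 1, 1, 1].
sign(π) = (−1)^{n − #cycles} = (−1)^{69−6} = (−1)^63 = -1.
Check: (37/69) = -1 by Zolotarev.

-1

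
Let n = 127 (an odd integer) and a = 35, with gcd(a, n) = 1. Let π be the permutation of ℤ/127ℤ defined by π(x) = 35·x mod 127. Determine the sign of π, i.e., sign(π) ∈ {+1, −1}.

+1

Orbit of 74 under x↦35x: [74, 50, 99, 36, 117, 31, 69]… (length divides ord_127(35)).
The orbit structure of x ↦ 35x mod 127: 3 orbits of sizes [63, 63, 1].
Σ(ℓ_i−1) = 127−3 = 124; sign = (−1)^124 = +1.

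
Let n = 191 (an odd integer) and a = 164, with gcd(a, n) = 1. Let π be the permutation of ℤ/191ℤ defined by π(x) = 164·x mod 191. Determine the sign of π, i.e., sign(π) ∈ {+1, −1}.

-1

Trace 64: π^k(64) = [64, 182, 52, 124, 90, 53, 97] for k=0..6.
Cycle type of π: 190 + 1; total 2 cycles.
n − c = 191 − 2 = 189; sign = (−1)^189 = -1.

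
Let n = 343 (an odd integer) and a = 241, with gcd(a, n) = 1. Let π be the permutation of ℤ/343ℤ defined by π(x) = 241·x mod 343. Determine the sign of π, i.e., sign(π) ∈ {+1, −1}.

-1

Start at x=10: 10 → 9 → 111 → 340 → 306 → 1 → 241 → … (one orbit).
π_241 has 4 disjoint cycles with lengths [294, 42, 6, 1] on {0,…,342}.
Σ(ℓ_i−1) = 343−4 = 339; sign = (−1)^339 = -1.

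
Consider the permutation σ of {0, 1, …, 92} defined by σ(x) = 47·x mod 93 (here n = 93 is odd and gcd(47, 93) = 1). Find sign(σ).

-1

Trace 64: π^k(64) = [64, 32, 16, 8, 4, 2, 1] for k=0..6.
Cycle lengths of π_47 on ℤ/93ℤ: [10, 10, 10, 10, 10, 10, 5, 5, 5, 5, 5, 5, 2, 1]; 14 cycles in total.
n − c = 93 − 14 = 79; sign = (−1)^79 = -1.
The Jacobi symbol (47|93) = -1 (Zolotarev) agrees.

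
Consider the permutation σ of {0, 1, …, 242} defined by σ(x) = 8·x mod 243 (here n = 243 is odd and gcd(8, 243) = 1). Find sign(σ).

-1

Trace 44: π^k(44) = [44, 109, 143, 172, 161, 73, 98] for k=0..6.
The orbit structure of x ↦ 8x mod 243: 14 orbits of sizes [54, 54, 54, 18, 18, 18, 6, 6, 6, 2, 2, 2, 2, 1].
sign(π) = (−1)^{n − #cycles} = (−1)^{243−14} = (−1)^229 = -1.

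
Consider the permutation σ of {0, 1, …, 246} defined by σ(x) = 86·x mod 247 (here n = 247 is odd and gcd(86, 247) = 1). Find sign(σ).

Orbit of 21 under x↦86x: [21, 77, 200, 157, 164, 25, 174]… (length divides ord_247(86)).
Decompose π into cycles: lengths [36, 36, 36, 36, 36, 36, 18, 4, 4, 4, 1] (11 cycles, including the fixed point 0).
247 − 11 = 236 transpositions; sign(π) = (−1)^236 = +1.
Via Zolotarev, sign(π_{86}) = (86|247) = +1.

+1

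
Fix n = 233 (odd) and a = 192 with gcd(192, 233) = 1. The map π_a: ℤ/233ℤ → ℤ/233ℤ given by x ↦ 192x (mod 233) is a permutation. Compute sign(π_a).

Orbit of 215 under x↦192x: [215, 39, 32, 86, 202, 106, 81]… (length divides ord_233(192)).
Cycle lengths of π_192 on ℤ/233ℤ: [232, 1]; 2 cycles in total.
Σ(ℓ_i−1) = 233−2 = 231; sign = (−1)^231 = -1.
Check: (192/233) = -1 by Zolotarev.

-1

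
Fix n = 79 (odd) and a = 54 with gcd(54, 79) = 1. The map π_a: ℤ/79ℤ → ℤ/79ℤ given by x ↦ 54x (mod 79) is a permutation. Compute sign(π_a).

Orbit of 49 under x↦54x: [49, 39, 52, 43, 31, 15, 20]… (length divides ord_79(54)).
π_54 has 2 disjoint cycles with lengths [78, 1] on {0,…,78}.
2 cycles on 79: each ℓ→(−1)^(ℓ−1), product (−1)^77 = -1.
Check: (54/79) = -1 by Zolotarev.

-1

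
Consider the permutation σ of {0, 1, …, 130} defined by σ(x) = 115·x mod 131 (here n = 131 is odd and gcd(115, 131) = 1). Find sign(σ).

-1

Start at x=77: 77 → 78 → 62 → 56 → 21 → 57 → 5 → … (one orbit).
Cycle lengths of π_115 on ℤ/131ℤ: [130, 1]; 2 cycles in total.
With 2 cycles on 131 points, sign = (−1)^{131−2} = -1.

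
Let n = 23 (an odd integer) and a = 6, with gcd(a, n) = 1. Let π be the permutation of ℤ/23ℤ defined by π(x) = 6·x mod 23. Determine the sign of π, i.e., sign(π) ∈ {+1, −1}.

Start at x=16: 16 → 4 → 1 → 6 → 13 → 9 → 8 → … (one orbit).
3 cycles of lengths [11, 11, 1].
Σ(ℓ_i−1) = 23−3 = 20; sign = (−1)^20 = +1.

+1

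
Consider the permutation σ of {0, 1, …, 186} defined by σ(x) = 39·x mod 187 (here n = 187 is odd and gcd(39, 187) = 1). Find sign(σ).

+1

Orbit of 29 under x↦39x: [29, 9, 164, 38, 173, 15, 24]… (length divides ord_187(39)).
Cycle type of π: 80×2 + 16 + 10 + 1; total 5 cycles.
Σ(ℓ_i−1) = 187−5 = 182; sign = (−1)^182 = +1.
Check: (39/187) = +1 by Zolotarev.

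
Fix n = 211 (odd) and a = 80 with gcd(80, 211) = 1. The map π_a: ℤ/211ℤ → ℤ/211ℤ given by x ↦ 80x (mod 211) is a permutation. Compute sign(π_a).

+1

Start at x=143: 143 → 46 → 93 → 55 → 180 → 52 → 151 → … (one orbit).
3 cycles of lengths [105, 105, 1].
3 cycles on 211: each ℓ→(−1)^(ℓ−1), product (−1)^208 = +1.
Via Zolotarev, sign(π_{80}) = (80|211) = +1.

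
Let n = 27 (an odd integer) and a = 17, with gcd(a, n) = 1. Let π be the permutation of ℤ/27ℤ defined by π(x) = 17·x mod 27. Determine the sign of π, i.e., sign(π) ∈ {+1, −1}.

-1

Start at x=17: 17 → 19 → 26 → 10 → 8 → 1 → 17 (one orbit).
π_17 has 8 disjoint cycles with lengths [6, 6, 6, 2, 2, 2, 2, 1] on {0,…,26}.
27 − 8 = 19 transpositions; sign(π) = (−1)^19 = -1.
Zolotarev: (17|27) = -1, matching the cycle-count sign.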